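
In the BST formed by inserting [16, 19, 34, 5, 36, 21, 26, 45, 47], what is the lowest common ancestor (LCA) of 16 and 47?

Tree insertion order: [16, 19, 34, 5, 36, 21, 26, 45, 47]
Tree (level-order array): [16, 5, 19, None, None, None, 34, 21, 36, None, 26, None, 45, None, None, None, 47]
In a BST, the LCA of p=16, q=47 is the first node v on the
root-to-leaf path with p <= v <= q (go left if both < v, right if both > v).
Walk from root:
  at 16: 16 <= 16 <= 47, this is the LCA
LCA = 16


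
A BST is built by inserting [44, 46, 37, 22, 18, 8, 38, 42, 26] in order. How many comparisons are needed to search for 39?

Search path for 39: 44 -> 37 -> 38 -> 42
Found: False
Comparisons: 4


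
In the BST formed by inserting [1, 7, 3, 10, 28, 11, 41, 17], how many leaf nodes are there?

Tree built from: [1, 7, 3, 10, 28, 11, 41, 17]
Tree (level-order array): [1, None, 7, 3, 10, None, None, None, 28, 11, 41, None, 17]
Rule: A leaf has 0 children.
Per-node child counts:
  node 1: 1 child(ren)
  node 7: 2 child(ren)
  node 3: 0 child(ren)
  node 10: 1 child(ren)
  node 28: 2 child(ren)
  node 11: 1 child(ren)
  node 17: 0 child(ren)
  node 41: 0 child(ren)
Matching nodes: [3, 17, 41]
Count of leaf nodes: 3


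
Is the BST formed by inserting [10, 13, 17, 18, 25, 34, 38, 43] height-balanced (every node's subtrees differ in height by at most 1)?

Tree (level-order array): [10, None, 13, None, 17, None, 18, None, 25, None, 34, None, 38, None, 43]
Definition: a tree is height-balanced if, at every node, |h(left) - h(right)| <= 1 (empty subtree has height -1).
Bottom-up per-node check:
  node 43: h_left=-1, h_right=-1, diff=0 [OK], height=0
  node 38: h_left=-1, h_right=0, diff=1 [OK], height=1
  node 34: h_left=-1, h_right=1, diff=2 [FAIL (|-1-1|=2 > 1)], height=2
  node 25: h_left=-1, h_right=2, diff=3 [FAIL (|-1-2|=3 > 1)], height=3
  node 18: h_left=-1, h_right=3, diff=4 [FAIL (|-1-3|=4 > 1)], height=4
  node 17: h_left=-1, h_right=4, diff=5 [FAIL (|-1-4|=5 > 1)], height=5
  node 13: h_left=-1, h_right=5, diff=6 [FAIL (|-1-5|=6 > 1)], height=6
  node 10: h_left=-1, h_right=6, diff=7 [FAIL (|-1-6|=7 > 1)], height=7
Node 34 violates the condition: |-1 - 1| = 2 > 1.
Result: Not balanced


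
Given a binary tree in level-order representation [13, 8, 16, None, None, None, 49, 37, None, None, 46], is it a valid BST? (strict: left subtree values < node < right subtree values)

Level-order array: [13, 8, 16, None, None, None, 49, 37, None, None, 46]
Validate using subtree bounds (lo, hi): at each node, require lo < value < hi,
then recurse left with hi=value and right with lo=value.
Preorder trace (stopping at first violation):
  at node 13 with bounds (-inf, +inf): OK
  at node 8 with bounds (-inf, 13): OK
  at node 16 with bounds (13, +inf): OK
  at node 49 with bounds (16, +inf): OK
  at node 37 with bounds (16, 49): OK
  at node 46 with bounds (37, 49): OK
No violation found at any node.
Result: Valid BST


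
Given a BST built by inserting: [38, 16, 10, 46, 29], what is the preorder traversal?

Tree insertion order: [38, 16, 10, 46, 29]
Tree (level-order array): [38, 16, 46, 10, 29]
Preorder traversal: [38, 16, 10, 29, 46]


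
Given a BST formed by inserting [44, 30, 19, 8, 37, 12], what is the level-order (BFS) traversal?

Tree insertion order: [44, 30, 19, 8, 37, 12]
Tree (level-order array): [44, 30, None, 19, 37, 8, None, None, None, None, 12]
BFS from the root, enqueuing left then right child of each popped node:
  queue [44] -> pop 44, enqueue [30], visited so far: [44]
  queue [30] -> pop 30, enqueue [19, 37], visited so far: [44, 30]
  queue [19, 37] -> pop 19, enqueue [8], visited so far: [44, 30, 19]
  queue [37, 8] -> pop 37, enqueue [none], visited so far: [44, 30, 19, 37]
  queue [8] -> pop 8, enqueue [12], visited so far: [44, 30, 19, 37, 8]
  queue [12] -> pop 12, enqueue [none], visited so far: [44, 30, 19, 37, 8, 12]
Result: [44, 30, 19, 37, 8, 12]


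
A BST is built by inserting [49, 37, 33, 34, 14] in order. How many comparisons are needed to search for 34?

Search path for 34: 49 -> 37 -> 33 -> 34
Found: True
Comparisons: 4


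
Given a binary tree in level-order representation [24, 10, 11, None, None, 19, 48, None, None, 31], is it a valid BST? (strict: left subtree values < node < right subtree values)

Level-order array: [24, 10, 11, None, None, 19, 48, None, None, 31]
Validate using subtree bounds (lo, hi): at each node, require lo < value < hi,
then recurse left with hi=value and right with lo=value.
Preorder trace (stopping at first violation):
  at node 24 with bounds (-inf, +inf): OK
  at node 10 with bounds (-inf, 24): OK
  at node 11 with bounds (24, +inf): VIOLATION
Node 11 violates its bound: not (24 < 11 < +inf).
Result: Not a valid BST


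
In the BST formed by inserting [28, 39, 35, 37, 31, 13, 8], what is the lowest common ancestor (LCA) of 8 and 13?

Tree insertion order: [28, 39, 35, 37, 31, 13, 8]
Tree (level-order array): [28, 13, 39, 8, None, 35, None, None, None, 31, 37]
In a BST, the LCA of p=8, q=13 is the first node v on the
root-to-leaf path with p <= v <= q (go left if both < v, right if both > v).
Walk from root:
  at 28: both 8 and 13 < 28, go left
  at 13: 8 <= 13 <= 13, this is the LCA
LCA = 13


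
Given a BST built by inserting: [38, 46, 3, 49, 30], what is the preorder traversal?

Tree insertion order: [38, 46, 3, 49, 30]
Tree (level-order array): [38, 3, 46, None, 30, None, 49]
Preorder traversal: [38, 3, 30, 46, 49]


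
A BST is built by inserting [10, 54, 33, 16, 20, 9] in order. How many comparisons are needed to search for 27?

Search path for 27: 10 -> 54 -> 33 -> 16 -> 20
Found: False
Comparisons: 5


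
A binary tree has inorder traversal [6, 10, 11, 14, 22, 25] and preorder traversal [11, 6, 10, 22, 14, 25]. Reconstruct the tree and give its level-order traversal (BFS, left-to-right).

Inorder:  [6, 10, 11, 14, 22, 25]
Preorder: [11, 6, 10, 22, 14, 25]
Algorithm: preorder visits root first, so consume preorder in order;
for each root, split the current inorder slice at that value into
left-subtree inorder and right-subtree inorder, then recurse.
Recursive splits:
  root=11; inorder splits into left=[6, 10], right=[14, 22, 25]
  root=6; inorder splits into left=[], right=[10]
  root=10; inorder splits into left=[], right=[]
  root=22; inorder splits into left=[14], right=[25]
  root=14; inorder splits into left=[], right=[]
  root=25; inorder splits into left=[], right=[]
Reconstructed level-order: [11, 6, 22, 10, 14, 25]


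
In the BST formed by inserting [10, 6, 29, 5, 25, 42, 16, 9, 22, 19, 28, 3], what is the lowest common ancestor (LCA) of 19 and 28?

Tree insertion order: [10, 6, 29, 5, 25, 42, 16, 9, 22, 19, 28, 3]
Tree (level-order array): [10, 6, 29, 5, 9, 25, 42, 3, None, None, None, 16, 28, None, None, None, None, None, 22, None, None, 19]
In a BST, the LCA of p=19, q=28 is the first node v on the
root-to-leaf path with p <= v <= q (go left if both < v, right if both > v).
Walk from root:
  at 10: both 19 and 28 > 10, go right
  at 29: both 19 and 28 < 29, go left
  at 25: 19 <= 25 <= 28, this is the LCA
LCA = 25


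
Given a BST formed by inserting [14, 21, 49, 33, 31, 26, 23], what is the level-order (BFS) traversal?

Tree insertion order: [14, 21, 49, 33, 31, 26, 23]
Tree (level-order array): [14, None, 21, None, 49, 33, None, 31, None, 26, None, 23]
BFS from the root, enqueuing left then right child of each popped node:
  queue [14] -> pop 14, enqueue [21], visited so far: [14]
  queue [21] -> pop 21, enqueue [49], visited so far: [14, 21]
  queue [49] -> pop 49, enqueue [33], visited so far: [14, 21, 49]
  queue [33] -> pop 33, enqueue [31], visited so far: [14, 21, 49, 33]
  queue [31] -> pop 31, enqueue [26], visited so far: [14, 21, 49, 33, 31]
  queue [26] -> pop 26, enqueue [23], visited so far: [14, 21, 49, 33, 31, 26]
  queue [23] -> pop 23, enqueue [none], visited so far: [14, 21, 49, 33, 31, 26, 23]
Result: [14, 21, 49, 33, 31, 26, 23]


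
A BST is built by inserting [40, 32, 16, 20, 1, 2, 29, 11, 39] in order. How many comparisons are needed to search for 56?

Search path for 56: 40
Found: False
Comparisons: 1


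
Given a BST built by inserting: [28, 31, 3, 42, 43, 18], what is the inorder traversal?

Tree insertion order: [28, 31, 3, 42, 43, 18]
Tree (level-order array): [28, 3, 31, None, 18, None, 42, None, None, None, 43]
Inorder traversal: [3, 18, 28, 31, 42, 43]


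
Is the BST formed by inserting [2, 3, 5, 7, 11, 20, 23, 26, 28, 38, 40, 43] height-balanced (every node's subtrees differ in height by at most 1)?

Tree (level-order array): [2, None, 3, None, 5, None, 7, None, 11, None, 20, None, 23, None, 26, None, 28, None, 38, None, 40, None, 43]
Definition: a tree is height-balanced if, at every node, |h(left) - h(right)| <= 1 (empty subtree has height -1).
Bottom-up per-node check:
  node 43: h_left=-1, h_right=-1, diff=0 [OK], height=0
  node 40: h_left=-1, h_right=0, diff=1 [OK], height=1
  node 38: h_left=-1, h_right=1, diff=2 [FAIL (|-1-1|=2 > 1)], height=2
  node 28: h_left=-1, h_right=2, diff=3 [FAIL (|-1-2|=3 > 1)], height=3
  node 26: h_left=-1, h_right=3, diff=4 [FAIL (|-1-3|=4 > 1)], height=4
  node 23: h_left=-1, h_right=4, diff=5 [FAIL (|-1-4|=5 > 1)], height=5
  node 20: h_left=-1, h_right=5, diff=6 [FAIL (|-1-5|=6 > 1)], height=6
  node 11: h_left=-1, h_right=6, diff=7 [FAIL (|-1-6|=7 > 1)], height=7
  node 7: h_left=-1, h_right=7, diff=8 [FAIL (|-1-7|=8 > 1)], height=8
  node 5: h_left=-1, h_right=8, diff=9 [FAIL (|-1-8|=9 > 1)], height=9
  node 3: h_left=-1, h_right=9, diff=10 [FAIL (|-1-9|=10 > 1)], height=10
  node 2: h_left=-1, h_right=10, diff=11 [FAIL (|-1-10|=11 > 1)], height=11
Node 38 violates the condition: |-1 - 1| = 2 > 1.
Result: Not balanced


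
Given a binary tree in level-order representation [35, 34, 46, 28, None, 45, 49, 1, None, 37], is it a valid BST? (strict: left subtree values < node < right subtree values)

Level-order array: [35, 34, 46, 28, None, 45, 49, 1, None, 37]
Validate using subtree bounds (lo, hi): at each node, require lo < value < hi,
then recurse left with hi=value and right with lo=value.
Preorder trace (stopping at first violation):
  at node 35 with bounds (-inf, +inf): OK
  at node 34 with bounds (-inf, 35): OK
  at node 28 with bounds (-inf, 34): OK
  at node 1 with bounds (-inf, 28): OK
  at node 46 with bounds (35, +inf): OK
  at node 45 with bounds (35, 46): OK
  at node 37 with bounds (35, 45): OK
  at node 49 with bounds (46, +inf): OK
No violation found at any node.
Result: Valid BST


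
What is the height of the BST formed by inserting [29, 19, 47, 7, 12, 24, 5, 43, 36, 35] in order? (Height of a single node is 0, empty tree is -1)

Insertion order: [29, 19, 47, 7, 12, 24, 5, 43, 36, 35]
Tree (level-order array): [29, 19, 47, 7, 24, 43, None, 5, 12, None, None, 36, None, None, None, None, None, 35]
Compute height bottom-up (empty subtree = -1):
  height(5) = 1 + max(-1, -1) = 0
  height(12) = 1 + max(-1, -1) = 0
  height(7) = 1 + max(0, 0) = 1
  height(24) = 1 + max(-1, -1) = 0
  height(19) = 1 + max(1, 0) = 2
  height(35) = 1 + max(-1, -1) = 0
  height(36) = 1 + max(0, -1) = 1
  height(43) = 1 + max(1, -1) = 2
  height(47) = 1 + max(2, -1) = 3
  height(29) = 1 + max(2, 3) = 4
Height = 4


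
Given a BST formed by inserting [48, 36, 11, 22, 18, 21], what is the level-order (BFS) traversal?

Tree insertion order: [48, 36, 11, 22, 18, 21]
Tree (level-order array): [48, 36, None, 11, None, None, 22, 18, None, None, 21]
BFS from the root, enqueuing left then right child of each popped node:
  queue [48] -> pop 48, enqueue [36], visited so far: [48]
  queue [36] -> pop 36, enqueue [11], visited so far: [48, 36]
  queue [11] -> pop 11, enqueue [22], visited so far: [48, 36, 11]
  queue [22] -> pop 22, enqueue [18], visited so far: [48, 36, 11, 22]
  queue [18] -> pop 18, enqueue [21], visited so far: [48, 36, 11, 22, 18]
  queue [21] -> pop 21, enqueue [none], visited so far: [48, 36, 11, 22, 18, 21]
Result: [48, 36, 11, 22, 18, 21]


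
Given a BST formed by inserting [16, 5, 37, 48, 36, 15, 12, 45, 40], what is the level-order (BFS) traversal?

Tree insertion order: [16, 5, 37, 48, 36, 15, 12, 45, 40]
Tree (level-order array): [16, 5, 37, None, 15, 36, 48, 12, None, None, None, 45, None, None, None, 40]
BFS from the root, enqueuing left then right child of each popped node:
  queue [16] -> pop 16, enqueue [5, 37], visited so far: [16]
  queue [5, 37] -> pop 5, enqueue [15], visited so far: [16, 5]
  queue [37, 15] -> pop 37, enqueue [36, 48], visited so far: [16, 5, 37]
  queue [15, 36, 48] -> pop 15, enqueue [12], visited so far: [16, 5, 37, 15]
  queue [36, 48, 12] -> pop 36, enqueue [none], visited so far: [16, 5, 37, 15, 36]
  queue [48, 12] -> pop 48, enqueue [45], visited so far: [16, 5, 37, 15, 36, 48]
  queue [12, 45] -> pop 12, enqueue [none], visited so far: [16, 5, 37, 15, 36, 48, 12]
  queue [45] -> pop 45, enqueue [40], visited so far: [16, 5, 37, 15, 36, 48, 12, 45]
  queue [40] -> pop 40, enqueue [none], visited so far: [16, 5, 37, 15, 36, 48, 12, 45, 40]
Result: [16, 5, 37, 15, 36, 48, 12, 45, 40]


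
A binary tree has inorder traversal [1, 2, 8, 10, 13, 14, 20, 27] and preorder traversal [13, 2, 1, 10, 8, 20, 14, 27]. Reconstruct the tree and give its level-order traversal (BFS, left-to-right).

Inorder:  [1, 2, 8, 10, 13, 14, 20, 27]
Preorder: [13, 2, 1, 10, 8, 20, 14, 27]
Algorithm: preorder visits root first, so consume preorder in order;
for each root, split the current inorder slice at that value into
left-subtree inorder and right-subtree inorder, then recurse.
Recursive splits:
  root=13; inorder splits into left=[1, 2, 8, 10], right=[14, 20, 27]
  root=2; inorder splits into left=[1], right=[8, 10]
  root=1; inorder splits into left=[], right=[]
  root=10; inorder splits into left=[8], right=[]
  root=8; inorder splits into left=[], right=[]
  root=20; inorder splits into left=[14], right=[27]
  root=14; inorder splits into left=[], right=[]
  root=27; inorder splits into left=[], right=[]
Reconstructed level-order: [13, 2, 20, 1, 10, 14, 27, 8]


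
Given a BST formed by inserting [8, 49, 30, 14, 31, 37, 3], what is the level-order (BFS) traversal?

Tree insertion order: [8, 49, 30, 14, 31, 37, 3]
Tree (level-order array): [8, 3, 49, None, None, 30, None, 14, 31, None, None, None, 37]
BFS from the root, enqueuing left then right child of each popped node:
  queue [8] -> pop 8, enqueue [3, 49], visited so far: [8]
  queue [3, 49] -> pop 3, enqueue [none], visited so far: [8, 3]
  queue [49] -> pop 49, enqueue [30], visited so far: [8, 3, 49]
  queue [30] -> pop 30, enqueue [14, 31], visited so far: [8, 3, 49, 30]
  queue [14, 31] -> pop 14, enqueue [none], visited so far: [8, 3, 49, 30, 14]
  queue [31] -> pop 31, enqueue [37], visited so far: [8, 3, 49, 30, 14, 31]
  queue [37] -> pop 37, enqueue [none], visited so far: [8, 3, 49, 30, 14, 31, 37]
Result: [8, 3, 49, 30, 14, 31, 37]


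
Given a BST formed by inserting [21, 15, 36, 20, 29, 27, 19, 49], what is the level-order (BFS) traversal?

Tree insertion order: [21, 15, 36, 20, 29, 27, 19, 49]
Tree (level-order array): [21, 15, 36, None, 20, 29, 49, 19, None, 27]
BFS from the root, enqueuing left then right child of each popped node:
  queue [21] -> pop 21, enqueue [15, 36], visited so far: [21]
  queue [15, 36] -> pop 15, enqueue [20], visited so far: [21, 15]
  queue [36, 20] -> pop 36, enqueue [29, 49], visited so far: [21, 15, 36]
  queue [20, 29, 49] -> pop 20, enqueue [19], visited so far: [21, 15, 36, 20]
  queue [29, 49, 19] -> pop 29, enqueue [27], visited so far: [21, 15, 36, 20, 29]
  queue [49, 19, 27] -> pop 49, enqueue [none], visited so far: [21, 15, 36, 20, 29, 49]
  queue [19, 27] -> pop 19, enqueue [none], visited so far: [21, 15, 36, 20, 29, 49, 19]
  queue [27] -> pop 27, enqueue [none], visited so far: [21, 15, 36, 20, 29, 49, 19, 27]
Result: [21, 15, 36, 20, 29, 49, 19, 27]


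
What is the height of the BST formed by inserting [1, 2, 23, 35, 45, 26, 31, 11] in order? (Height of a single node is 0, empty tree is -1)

Insertion order: [1, 2, 23, 35, 45, 26, 31, 11]
Tree (level-order array): [1, None, 2, None, 23, 11, 35, None, None, 26, 45, None, 31]
Compute height bottom-up (empty subtree = -1):
  height(11) = 1 + max(-1, -1) = 0
  height(31) = 1 + max(-1, -1) = 0
  height(26) = 1 + max(-1, 0) = 1
  height(45) = 1 + max(-1, -1) = 0
  height(35) = 1 + max(1, 0) = 2
  height(23) = 1 + max(0, 2) = 3
  height(2) = 1 + max(-1, 3) = 4
  height(1) = 1 + max(-1, 4) = 5
Height = 5


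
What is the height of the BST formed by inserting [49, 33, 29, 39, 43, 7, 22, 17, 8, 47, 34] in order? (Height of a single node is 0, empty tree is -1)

Insertion order: [49, 33, 29, 39, 43, 7, 22, 17, 8, 47, 34]
Tree (level-order array): [49, 33, None, 29, 39, 7, None, 34, 43, None, 22, None, None, None, 47, 17, None, None, None, 8]
Compute height bottom-up (empty subtree = -1):
  height(8) = 1 + max(-1, -1) = 0
  height(17) = 1 + max(0, -1) = 1
  height(22) = 1 + max(1, -1) = 2
  height(7) = 1 + max(-1, 2) = 3
  height(29) = 1 + max(3, -1) = 4
  height(34) = 1 + max(-1, -1) = 0
  height(47) = 1 + max(-1, -1) = 0
  height(43) = 1 + max(-1, 0) = 1
  height(39) = 1 + max(0, 1) = 2
  height(33) = 1 + max(4, 2) = 5
  height(49) = 1 + max(5, -1) = 6
Height = 6


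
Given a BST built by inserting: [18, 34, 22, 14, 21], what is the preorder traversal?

Tree insertion order: [18, 34, 22, 14, 21]
Tree (level-order array): [18, 14, 34, None, None, 22, None, 21]
Preorder traversal: [18, 14, 34, 22, 21]


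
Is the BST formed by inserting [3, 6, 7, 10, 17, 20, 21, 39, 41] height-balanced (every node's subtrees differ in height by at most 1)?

Tree (level-order array): [3, None, 6, None, 7, None, 10, None, 17, None, 20, None, 21, None, 39, None, 41]
Definition: a tree is height-balanced if, at every node, |h(left) - h(right)| <= 1 (empty subtree has height -1).
Bottom-up per-node check:
  node 41: h_left=-1, h_right=-1, diff=0 [OK], height=0
  node 39: h_left=-1, h_right=0, diff=1 [OK], height=1
  node 21: h_left=-1, h_right=1, diff=2 [FAIL (|-1-1|=2 > 1)], height=2
  node 20: h_left=-1, h_right=2, diff=3 [FAIL (|-1-2|=3 > 1)], height=3
  node 17: h_left=-1, h_right=3, diff=4 [FAIL (|-1-3|=4 > 1)], height=4
  node 10: h_left=-1, h_right=4, diff=5 [FAIL (|-1-4|=5 > 1)], height=5
  node 7: h_left=-1, h_right=5, diff=6 [FAIL (|-1-5|=6 > 1)], height=6
  node 6: h_left=-1, h_right=6, diff=7 [FAIL (|-1-6|=7 > 1)], height=7
  node 3: h_left=-1, h_right=7, diff=8 [FAIL (|-1-7|=8 > 1)], height=8
Node 21 violates the condition: |-1 - 1| = 2 > 1.
Result: Not balanced


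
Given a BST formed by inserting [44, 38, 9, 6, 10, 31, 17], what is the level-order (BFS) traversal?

Tree insertion order: [44, 38, 9, 6, 10, 31, 17]
Tree (level-order array): [44, 38, None, 9, None, 6, 10, None, None, None, 31, 17]
BFS from the root, enqueuing left then right child of each popped node:
  queue [44] -> pop 44, enqueue [38], visited so far: [44]
  queue [38] -> pop 38, enqueue [9], visited so far: [44, 38]
  queue [9] -> pop 9, enqueue [6, 10], visited so far: [44, 38, 9]
  queue [6, 10] -> pop 6, enqueue [none], visited so far: [44, 38, 9, 6]
  queue [10] -> pop 10, enqueue [31], visited so far: [44, 38, 9, 6, 10]
  queue [31] -> pop 31, enqueue [17], visited so far: [44, 38, 9, 6, 10, 31]
  queue [17] -> pop 17, enqueue [none], visited so far: [44, 38, 9, 6, 10, 31, 17]
Result: [44, 38, 9, 6, 10, 31, 17]


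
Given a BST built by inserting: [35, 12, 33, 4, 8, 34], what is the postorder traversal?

Tree insertion order: [35, 12, 33, 4, 8, 34]
Tree (level-order array): [35, 12, None, 4, 33, None, 8, None, 34]
Postorder traversal: [8, 4, 34, 33, 12, 35]


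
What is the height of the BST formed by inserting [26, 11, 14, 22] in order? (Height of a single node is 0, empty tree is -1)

Insertion order: [26, 11, 14, 22]
Tree (level-order array): [26, 11, None, None, 14, None, 22]
Compute height bottom-up (empty subtree = -1):
  height(22) = 1 + max(-1, -1) = 0
  height(14) = 1 + max(-1, 0) = 1
  height(11) = 1 + max(-1, 1) = 2
  height(26) = 1 + max(2, -1) = 3
Height = 3


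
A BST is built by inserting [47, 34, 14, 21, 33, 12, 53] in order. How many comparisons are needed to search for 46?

Search path for 46: 47 -> 34
Found: False
Comparisons: 2


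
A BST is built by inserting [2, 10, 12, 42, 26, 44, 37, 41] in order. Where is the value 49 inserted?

Starting tree (level order): [2, None, 10, None, 12, None, 42, 26, 44, None, 37, None, None, None, 41]
Insertion path: 2 -> 10 -> 12 -> 42 -> 44
Result: insert 49 as right child of 44
Final tree (level order): [2, None, 10, None, 12, None, 42, 26, 44, None, 37, None, 49, None, 41]


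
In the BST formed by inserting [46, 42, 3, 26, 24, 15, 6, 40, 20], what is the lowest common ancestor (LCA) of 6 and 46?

Tree insertion order: [46, 42, 3, 26, 24, 15, 6, 40, 20]
Tree (level-order array): [46, 42, None, 3, None, None, 26, 24, 40, 15, None, None, None, 6, 20]
In a BST, the LCA of p=6, q=46 is the first node v on the
root-to-leaf path with p <= v <= q (go left if both < v, right if both > v).
Walk from root:
  at 46: 6 <= 46 <= 46, this is the LCA
LCA = 46


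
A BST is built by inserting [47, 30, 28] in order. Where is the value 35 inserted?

Starting tree (level order): [47, 30, None, 28]
Insertion path: 47 -> 30
Result: insert 35 as right child of 30
Final tree (level order): [47, 30, None, 28, 35]


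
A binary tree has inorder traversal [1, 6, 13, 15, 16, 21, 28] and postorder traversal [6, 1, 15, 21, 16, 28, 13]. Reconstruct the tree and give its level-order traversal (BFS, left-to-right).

Inorder:   [1, 6, 13, 15, 16, 21, 28]
Postorder: [6, 1, 15, 21, 16, 28, 13]
Algorithm: postorder visits root last, so walk postorder right-to-left;
each value is the root of the current inorder slice — split it at that
value, recurse on the right subtree first, then the left.
Recursive splits:
  root=13; inorder splits into left=[1, 6], right=[15, 16, 21, 28]
  root=28; inorder splits into left=[15, 16, 21], right=[]
  root=16; inorder splits into left=[15], right=[21]
  root=21; inorder splits into left=[], right=[]
  root=15; inorder splits into left=[], right=[]
  root=1; inorder splits into left=[], right=[6]
  root=6; inorder splits into left=[], right=[]
Reconstructed level-order: [13, 1, 28, 6, 16, 15, 21]


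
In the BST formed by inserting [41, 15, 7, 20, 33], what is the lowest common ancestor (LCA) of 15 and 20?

Tree insertion order: [41, 15, 7, 20, 33]
Tree (level-order array): [41, 15, None, 7, 20, None, None, None, 33]
In a BST, the LCA of p=15, q=20 is the first node v on the
root-to-leaf path with p <= v <= q (go left if both < v, right if both > v).
Walk from root:
  at 41: both 15 and 20 < 41, go left
  at 15: 15 <= 15 <= 20, this is the LCA
LCA = 15


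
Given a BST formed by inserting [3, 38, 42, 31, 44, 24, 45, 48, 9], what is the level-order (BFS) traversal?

Tree insertion order: [3, 38, 42, 31, 44, 24, 45, 48, 9]
Tree (level-order array): [3, None, 38, 31, 42, 24, None, None, 44, 9, None, None, 45, None, None, None, 48]
BFS from the root, enqueuing left then right child of each popped node:
  queue [3] -> pop 3, enqueue [38], visited so far: [3]
  queue [38] -> pop 38, enqueue [31, 42], visited so far: [3, 38]
  queue [31, 42] -> pop 31, enqueue [24], visited so far: [3, 38, 31]
  queue [42, 24] -> pop 42, enqueue [44], visited so far: [3, 38, 31, 42]
  queue [24, 44] -> pop 24, enqueue [9], visited so far: [3, 38, 31, 42, 24]
  queue [44, 9] -> pop 44, enqueue [45], visited so far: [3, 38, 31, 42, 24, 44]
  queue [9, 45] -> pop 9, enqueue [none], visited so far: [3, 38, 31, 42, 24, 44, 9]
  queue [45] -> pop 45, enqueue [48], visited so far: [3, 38, 31, 42, 24, 44, 9, 45]
  queue [48] -> pop 48, enqueue [none], visited so far: [3, 38, 31, 42, 24, 44, 9, 45, 48]
Result: [3, 38, 31, 42, 24, 44, 9, 45, 48]


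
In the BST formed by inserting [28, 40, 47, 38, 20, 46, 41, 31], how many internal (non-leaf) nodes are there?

Tree built from: [28, 40, 47, 38, 20, 46, 41, 31]
Tree (level-order array): [28, 20, 40, None, None, 38, 47, 31, None, 46, None, None, None, 41]
Rule: An internal node has at least one child.
Per-node child counts:
  node 28: 2 child(ren)
  node 20: 0 child(ren)
  node 40: 2 child(ren)
  node 38: 1 child(ren)
  node 31: 0 child(ren)
  node 47: 1 child(ren)
  node 46: 1 child(ren)
  node 41: 0 child(ren)
Matching nodes: [28, 40, 38, 47, 46]
Count of internal (non-leaf) nodes: 5


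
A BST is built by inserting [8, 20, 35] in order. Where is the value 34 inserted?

Starting tree (level order): [8, None, 20, None, 35]
Insertion path: 8 -> 20 -> 35
Result: insert 34 as left child of 35
Final tree (level order): [8, None, 20, None, 35, 34]


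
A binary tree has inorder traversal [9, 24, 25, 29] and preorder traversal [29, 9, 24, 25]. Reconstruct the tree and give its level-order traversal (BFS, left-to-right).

Inorder:  [9, 24, 25, 29]
Preorder: [29, 9, 24, 25]
Algorithm: preorder visits root first, so consume preorder in order;
for each root, split the current inorder slice at that value into
left-subtree inorder and right-subtree inorder, then recurse.
Recursive splits:
  root=29; inorder splits into left=[9, 24, 25], right=[]
  root=9; inorder splits into left=[], right=[24, 25]
  root=24; inorder splits into left=[], right=[25]
  root=25; inorder splits into left=[], right=[]
Reconstructed level-order: [29, 9, 24, 25]


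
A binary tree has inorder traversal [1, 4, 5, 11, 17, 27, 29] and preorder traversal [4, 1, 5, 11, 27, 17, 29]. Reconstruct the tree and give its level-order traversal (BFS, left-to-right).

Inorder:  [1, 4, 5, 11, 17, 27, 29]
Preorder: [4, 1, 5, 11, 27, 17, 29]
Algorithm: preorder visits root first, so consume preorder in order;
for each root, split the current inorder slice at that value into
left-subtree inorder and right-subtree inorder, then recurse.
Recursive splits:
  root=4; inorder splits into left=[1], right=[5, 11, 17, 27, 29]
  root=1; inorder splits into left=[], right=[]
  root=5; inorder splits into left=[], right=[11, 17, 27, 29]
  root=11; inorder splits into left=[], right=[17, 27, 29]
  root=27; inorder splits into left=[17], right=[29]
  root=17; inorder splits into left=[], right=[]
  root=29; inorder splits into left=[], right=[]
Reconstructed level-order: [4, 1, 5, 11, 27, 17, 29]


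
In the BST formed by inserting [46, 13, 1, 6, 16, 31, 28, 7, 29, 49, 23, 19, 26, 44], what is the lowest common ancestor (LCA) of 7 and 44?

Tree insertion order: [46, 13, 1, 6, 16, 31, 28, 7, 29, 49, 23, 19, 26, 44]
Tree (level-order array): [46, 13, 49, 1, 16, None, None, None, 6, None, 31, None, 7, 28, 44, None, None, 23, 29, None, None, 19, 26]
In a BST, the LCA of p=7, q=44 is the first node v on the
root-to-leaf path with p <= v <= q (go left if both < v, right if both > v).
Walk from root:
  at 46: both 7 and 44 < 46, go left
  at 13: 7 <= 13 <= 44, this is the LCA
LCA = 13


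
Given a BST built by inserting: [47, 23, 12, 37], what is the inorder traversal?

Tree insertion order: [47, 23, 12, 37]
Tree (level-order array): [47, 23, None, 12, 37]
Inorder traversal: [12, 23, 37, 47]


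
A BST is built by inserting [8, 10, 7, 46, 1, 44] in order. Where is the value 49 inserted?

Starting tree (level order): [8, 7, 10, 1, None, None, 46, None, None, 44]
Insertion path: 8 -> 10 -> 46
Result: insert 49 as right child of 46
Final tree (level order): [8, 7, 10, 1, None, None, 46, None, None, 44, 49]


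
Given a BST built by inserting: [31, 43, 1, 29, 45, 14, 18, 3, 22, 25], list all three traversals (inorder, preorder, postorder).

Tree insertion order: [31, 43, 1, 29, 45, 14, 18, 3, 22, 25]
Tree (level-order array): [31, 1, 43, None, 29, None, 45, 14, None, None, None, 3, 18, None, None, None, 22, None, 25]
Inorder (L, root, R): [1, 3, 14, 18, 22, 25, 29, 31, 43, 45]
Preorder (root, L, R): [31, 1, 29, 14, 3, 18, 22, 25, 43, 45]
Postorder (L, R, root): [3, 25, 22, 18, 14, 29, 1, 45, 43, 31]


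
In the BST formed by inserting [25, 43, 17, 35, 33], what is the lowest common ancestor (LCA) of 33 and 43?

Tree insertion order: [25, 43, 17, 35, 33]
Tree (level-order array): [25, 17, 43, None, None, 35, None, 33]
In a BST, the LCA of p=33, q=43 is the first node v on the
root-to-leaf path with p <= v <= q (go left if both < v, right if both > v).
Walk from root:
  at 25: both 33 and 43 > 25, go right
  at 43: 33 <= 43 <= 43, this is the LCA
LCA = 43


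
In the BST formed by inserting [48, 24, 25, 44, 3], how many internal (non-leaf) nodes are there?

Tree built from: [48, 24, 25, 44, 3]
Tree (level-order array): [48, 24, None, 3, 25, None, None, None, 44]
Rule: An internal node has at least one child.
Per-node child counts:
  node 48: 1 child(ren)
  node 24: 2 child(ren)
  node 3: 0 child(ren)
  node 25: 1 child(ren)
  node 44: 0 child(ren)
Matching nodes: [48, 24, 25]
Count of internal (non-leaf) nodes: 3


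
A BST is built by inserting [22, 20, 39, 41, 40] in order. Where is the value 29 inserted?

Starting tree (level order): [22, 20, 39, None, None, None, 41, 40]
Insertion path: 22 -> 39
Result: insert 29 as left child of 39
Final tree (level order): [22, 20, 39, None, None, 29, 41, None, None, 40]


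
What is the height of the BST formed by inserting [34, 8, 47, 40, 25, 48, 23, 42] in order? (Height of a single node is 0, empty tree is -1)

Insertion order: [34, 8, 47, 40, 25, 48, 23, 42]
Tree (level-order array): [34, 8, 47, None, 25, 40, 48, 23, None, None, 42]
Compute height bottom-up (empty subtree = -1):
  height(23) = 1 + max(-1, -1) = 0
  height(25) = 1 + max(0, -1) = 1
  height(8) = 1 + max(-1, 1) = 2
  height(42) = 1 + max(-1, -1) = 0
  height(40) = 1 + max(-1, 0) = 1
  height(48) = 1 + max(-1, -1) = 0
  height(47) = 1 + max(1, 0) = 2
  height(34) = 1 + max(2, 2) = 3
Height = 3


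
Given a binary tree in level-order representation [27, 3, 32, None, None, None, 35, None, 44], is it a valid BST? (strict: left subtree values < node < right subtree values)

Level-order array: [27, 3, 32, None, None, None, 35, None, 44]
Validate using subtree bounds (lo, hi): at each node, require lo < value < hi,
then recurse left with hi=value and right with lo=value.
Preorder trace (stopping at first violation):
  at node 27 with bounds (-inf, +inf): OK
  at node 3 with bounds (-inf, 27): OK
  at node 32 with bounds (27, +inf): OK
  at node 35 with bounds (32, +inf): OK
  at node 44 with bounds (35, +inf): OK
No violation found at any node.
Result: Valid BST


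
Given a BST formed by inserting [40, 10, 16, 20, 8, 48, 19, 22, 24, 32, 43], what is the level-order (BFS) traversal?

Tree insertion order: [40, 10, 16, 20, 8, 48, 19, 22, 24, 32, 43]
Tree (level-order array): [40, 10, 48, 8, 16, 43, None, None, None, None, 20, None, None, 19, 22, None, None, None, 24, None, 32]
BFS from the root, enqueuing left then right child of each popped node:
  queue [40] -> pop 40, enqueue [10, 48], visited so far: [40]
  queue [10, 48] -> pop 10, enqueue [8, 16], visited so far: [40, 10]
  queue [48, 8, 16] -> pop 48, enqueue [43], visited so far: [40, 10, 48]
  queue [8, 16, 43] -> pop 8, enqueue [none], visited so far: [40, 10, 48, 8]
  queue [16, 43] -> pop 16, enqueue [20], visited so far: [40, 10, 48, 8, 16]
  queue [43, 20] -> pop 43, enqueue [none], visited so far: [40, 10, 48, 8, 16, 43]
  queue [20] -> pop 20, enqueue [19, 22], visited so far: [40, 10, 48, 8, 16, 43, 20]
  queue [19, 22] -> pop 19, enqueue [none], visited so far: [40, 10, 48, 8, 16, 43, 20, 19]
  queue [22] -> pop 22, enqueue [24], visited so far: [40, 10, 48, 8, 16, 43, 20, 19, 22]
  queue [24] -> pop 24, enqueue [32], visited so far: [40, 10, 48, 8, 16, 43, 20, 19, 22, 24]
  queue [32] -> pop 32, enqueue [none], visited so far: [40, 10, 48, 8, 16, 43, 20, 19, 22, 24, 32]
Result: [40, 10, 48, 8, 16, 43, 20, 19, 22, 24, 32]


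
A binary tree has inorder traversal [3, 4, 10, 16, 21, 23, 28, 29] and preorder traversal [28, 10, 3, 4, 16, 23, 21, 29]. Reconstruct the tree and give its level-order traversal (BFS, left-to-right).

Inorder:  [3, 4, 10, 16, 21, 23, 28, 29]
Preorder: [28, 10, 3, 4, 16, 23, 21, 29]
Algorithm: preorder visits root first, so consume preorder in order;
for each root, split the current inorder slice at that value into
left-subtree inorder and right-subtree inorder, then recurse.
Recursive splits:
  root=28; inorder splits into left=[3, 4, 10, 16, 21, 23], right=[29]
  root=10; inorder splits into left=[3, 4], right=[16, 21, 23]
  root=3; inorder splits into left=[], right=[4]
  root=4; inorder splits into left=[], right=[]
  root=16; inorder splits into left=[], right=[21, 23]
  root=23; inorder splits into left=[21], right=[]
  root=21; inorder splits into left=[], right=[]
  root=29; inorder splits into left=[], right=[]
Reconstructed level-order: [28, 10, 29, 3, 16, 4, 23, 21]


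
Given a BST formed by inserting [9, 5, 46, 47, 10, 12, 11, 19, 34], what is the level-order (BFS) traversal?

Tree insertion order: [9, 5, 46, 47, 10, 12, 11, 19, 34]
Tree (level-order array): [9, 5, 46, None, None, 10, 47, None, 12, None, None, 11, 19, None, None, None, 34]
BFS from the root, enqueuing left then right child of each popped node:
  queue [9] -> pop 9, enqueue [5, 46], visited so far: [9]
  queue [5, 46] -> pop 5, enqueue [none], visited so far: [9, 5]
  queue [46] -> pop 46, enqueue [10, 47], visited so far: [9, 5, 46]
  queue [10, 47] -> pop 10, enqueue [12], visited so far: [9, 5, 46, 10]
  queue [47, 12] -> pop 47, enqueue [none], visited so far: [9, 5, 46, 10, 47]
  queue [12] -> pop 12, enqueue [11, 19], visited so far: [9, 5, 46, 10, 47, 12]
  queue [11, 19] -> pop 11, enqueue [none], visited so far: [9, 5, 46, 10, 47, 12, 11]
  queue [19] -> pop 19, enqueue [34], visited so far: [9, 5, 46, 10, 47, 12, 11, 19]
  queue [34] -> pop 34, enqueue [none], visited so far: [9, 5, 46, 10, 47, 12, 11, 19, 34]
Result: [9, 5, 46, 10, 47, 12, 11, 19, 34]


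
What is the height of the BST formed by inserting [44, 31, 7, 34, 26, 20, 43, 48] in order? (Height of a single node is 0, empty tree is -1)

Insertion order: [44, 31, 7, 34, 26, 20, 43, 48]
Tree (level-order array): [44, 31, 48, 7, 34, None, None, None, 26, None, 43, 20]
Compute height bottom-up (empty subtree = -1):
  height(20) = 1 + max(-1, -1) = 0
  height(26) = 1 + max(0, -1) = 1
  height(7) = 1 + max(-1, 1) = 2
  height(43) = 1 + max(-1, -1) = 0
  height(34) = 1 + max(-1, 0) = 1
  height(31) = 1 + max(2, 1) = 3
  height(48) = 1 + max(-1, -1) = 0
  height(44) = 1 + max(3, 0) = 4
Height = 4


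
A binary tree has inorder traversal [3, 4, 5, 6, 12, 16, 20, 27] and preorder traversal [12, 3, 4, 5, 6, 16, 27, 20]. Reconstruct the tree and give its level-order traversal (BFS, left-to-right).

Inorder:  [3, 4, 5, 6, 12, 16, 20, 27]
Preorder: [12, 3, 4, 5, 6, 16, 27, 20]
Algorithm: preorder visits root first, so consume preorder in order;
for each root, split the current inorder slice at that value into
left-subtree inorder and right-subtree inorder, then recurse.
Recursive splits:
  root=12; inorder splits into left=[3, 4, 5, 6], right=[16, 20, 27]
  root=3; inorder splits into left=[], right=[4, 5, 6]
  root=4; inorder splits into left=[], right=[5, 6]
  root=5; inorder splits into left=[], right=[6]
  root=6; inorder splits into left=[], right=[]
  root=16; inorder splits into left=[], right=[20, 27]
  root=27; inorder splits into left=[20], right=[]
  root=20; inorder splits into left=[], right=[]
Reconstructed level-order: [12, 3, 16, 4, 27, 5, 20, 6]


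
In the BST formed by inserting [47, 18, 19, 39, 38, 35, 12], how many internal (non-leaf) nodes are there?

Tree built from: [47, 18, 19, 39, 38, 35, 12]
Tree (level-order array): [47, 18, None, 12, 19, None, None, None, 39, 38, None, 35]
Rule: An internal node has at least one child.
Per-node child counts:
  node 47: 1 child(ren)
  node 18: 2 child(ren)
  node 12: 0 child(ren)
  node 19: 1 child(ren)
  node 39: 1 child(ren)
  node 38: 1 child(ren)
  node 35: 0 child(ren)
Matching nodes: [47, 18, 19, 39, 38]
Count of internal (non-leaf) nodes: 5


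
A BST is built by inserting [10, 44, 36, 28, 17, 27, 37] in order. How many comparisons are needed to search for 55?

Search path for 55: 10 -> 44
Found: False
Comparisons: 2


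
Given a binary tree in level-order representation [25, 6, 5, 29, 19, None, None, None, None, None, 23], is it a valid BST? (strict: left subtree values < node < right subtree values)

Level-order array: [25, 6, 5, 29, 19, None, None, None, None, None, 23]
Validate using subtree bounds (lo, hi): at each node, require lo < value < hi,
then recurse left with hi=value and right with lo=value.
Preorder trace (stopping at first violation):
  at node 25 with bounds (-inf, +inf): OK
  at node 6 with bounds (-inf, 25): OK
  at node 29 with bounds (-inf, 6): VIOLATION
Node 29 violates its bound: not (-inf < 29 < 6).
Result: Not a valid BST


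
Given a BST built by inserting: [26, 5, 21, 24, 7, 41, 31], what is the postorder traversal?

Tree insertion order: [26, 5, 21, 24, 7, 41, 31]
Tree (level-order array): [26, 5, 41, None, 21, 31, None, 7, 24]
Postorder traversal: [7, 24, 21, 5, 31, 41, 26]


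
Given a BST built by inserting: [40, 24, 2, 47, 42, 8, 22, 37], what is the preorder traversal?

Tree insertion order: [40, 24, 2, 47, 42, 8, 22, 37]
Tree (level-order array): [40, 24, 47, 2, 37, 42, None, None, 8, None, None, None, None, None, 22]
Preorder traversal: [40, 24, 2, 8, 22, 37, 47, 42]


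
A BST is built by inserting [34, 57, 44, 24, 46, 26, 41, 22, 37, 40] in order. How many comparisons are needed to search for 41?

Search path for 41: 34 -> 57 -> 44 -> 41
Found: True
Comparisons: 4


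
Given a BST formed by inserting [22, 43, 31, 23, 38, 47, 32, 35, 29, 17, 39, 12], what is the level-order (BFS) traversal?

Tree insertion order: [22, 43, 31, 23, 38, 47, 32, 35, 29, 17, 39, 12]
Tree (level-order array): [22, 17, 43, 12, None, 31, 47, None, None, 23, 38, None, None, None, 29, 32, 39, None, None, None, 35]
BFS from the root, enqueuing left then right child of each popped node:
  queue [22] -> pop 22, enqueue [17, 43], visited so far: [22]
  queue [17, 43] -> pop 17, enqueue [12], visited so far: [22, 17]
  queue [43, 12] -> pop 43, enqueue [31, 47], visited so far: [22, 17, 43]
  queue [12, 31, 47] -> pop 12, enqueue [none], visited so far: [22, 17, 43, 12]
  queue [31, 47] -> pop 31, enqueue [23, 38], visited so far: [22, 17, 43, 12, 31]
  queue [47, 23, 38] -> pop 47, enqueue [none], visited so far: [22, 17, 43, 12, 31, 47]
  queue [23, 38] -> pop 23, enqueue [29], visited so far: [22, 17, 43, 12, 31, 47, 23]
  queue [38, 29] -> pop 38, enqueue [32, 39], visited so far: [22, 17, 43, 12, 31, 47, 23, 38]
  queue [29, 32, 39] -> pop 29, enqueue [none], visited so far: [22, 17, 43, 12, 31, 47, 23, 38, 29]
  queue [32, 39] -> pop 32, enqueue [35], visited so far: [22, 17, 43, 12, 31, 47, 23, 38, 29, 32]
  queue [39, 35] -> pop 39, enqueue [none], visited so far: [22, 17, 43, 12, 31, 47, 23, 38, 29, 32, 39]
  queue [35] -> pop 35, enqueue [none], visited so far: [22, 17, 43, 12, 31, 47, 23, 38, 29, 32, 39, 35]
Result: [22, 17, 43, 12, 31, 47, 23, 38, 29, 32, 39, 35]


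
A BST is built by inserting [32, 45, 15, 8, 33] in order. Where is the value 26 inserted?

Starting tree (level order): [32, 15, 45, 8, None, 33]
Insertion path: 32 -> 15
Result: insert 26 as right child of 15
Final tree (level order): [32, 15, 45, 8, 26, 33]


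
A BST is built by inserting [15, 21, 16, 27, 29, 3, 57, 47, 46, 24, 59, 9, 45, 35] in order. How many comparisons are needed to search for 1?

Search path for 1: 15 -> 3
Found: False
Comparisons: 2


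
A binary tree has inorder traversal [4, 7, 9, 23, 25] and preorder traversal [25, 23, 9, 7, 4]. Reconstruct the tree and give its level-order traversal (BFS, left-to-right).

Inorder:  [4, 7, 9, 23, 25]
Preorder: [25, 23, 9, 7, 4]
Algorithm: preorder visits root first, so consume preorder in order;
for each root, split the current inorder slice at that value into
left-subtree inorder and right-subtree inorder, then recurse.
Recursive splits:
  root=25; inorder splits into left=[4, 7, 9, 23], right=[]
  root=23; inorder splits into left=[4, 7, 9], right=[]
  root=9; inorder splits into left=[4, 7], right=[]
  root=7; inorder splits into left=[4], right=[]
  root=4; inorder splits into left=[], right=[]
Reconstructed level-order: [25, 23, 9, 7, 4]
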